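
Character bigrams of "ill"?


Word: "ill" (length 3)
Number of bigrams = 3 - 2 + 1 = 2
  Position 0: "il"
  Position 1: "ll"
Bigrams = "il", "ll"


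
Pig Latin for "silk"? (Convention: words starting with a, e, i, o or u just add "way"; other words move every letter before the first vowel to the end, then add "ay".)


Word: "silk"
Starts with consonant(s) → move to end, add 'ay'
Consonant cluster: "s"
Pig Latin = "ilksay"


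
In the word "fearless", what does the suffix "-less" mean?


Suffix: -less
Example: fearless = fear + -less
Meaning = without


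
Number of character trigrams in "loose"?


Word: "loose" (length 5)
Number of 3-grams = length - 3 + 1 = 5 - 3 + 1
= 3


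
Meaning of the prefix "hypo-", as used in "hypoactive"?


Prefix: hypo-
Example: hypoactive (hypo- + active)
Meaning = under / below normal


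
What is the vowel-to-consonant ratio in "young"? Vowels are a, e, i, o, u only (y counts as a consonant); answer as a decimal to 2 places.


Word: "young"
Vowels (a,e,i,o,u): 2
Consonants: 3
Ratio = 2/3
= 0.67


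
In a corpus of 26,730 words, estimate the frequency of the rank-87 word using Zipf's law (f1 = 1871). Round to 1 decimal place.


Zipf's law: f(r) = f(1) / r
f(1) = 1871
f(87) = 1871 / 87
= 21.5 occurrences


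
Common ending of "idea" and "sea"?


Word 1: "idea"
Word 2: "sea"
Comparing from end:
  Pos -1: 'a' == 'a'
  Pos -2: 'e' == 'e'
  Pos -3: 'd' != 's' (stop)
LCS = "ea" (length 2)


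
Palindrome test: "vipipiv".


Word: "vipipiv"
Reversed: "vipipiv"
Forward == Backward? vipipiv == vipipiv
Palindrome = Yes


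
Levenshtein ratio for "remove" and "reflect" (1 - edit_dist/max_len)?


Word 1: "remove" (length 6)
Word 2: "reflect" (length 7)
One optimal edit sequence:
  1. keep 'r'
  2. keep 'e'
  3. insert 'f'  (+1)
  4. substitute 'm' -> 'l'  (+1)
  5. substitute 'o' -> 'e'  (+1)
  6. substitute 'v' -> 'c'  (+1)
  7. substitute 'e' -> 't'  (+1)
Edit distance = 5
Max length = max(6, 7) = 7
Similarity = 1 - 5/7
= 0.2857


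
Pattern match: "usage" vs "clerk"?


Pattern of "usage": [0, 1, 2, 3, 4]
Pattern of "clerk": [0, 1, 2, 3, 4]
Patterns match
Same pattern = Yes


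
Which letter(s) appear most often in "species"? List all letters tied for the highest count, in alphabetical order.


Word: "species"
Letter counts:
  'c': 1
  'e': 2
  'i': 1
  'p': 1
  's': 2
Maximum count = 2
Most frequent = 'e', 's' (2 times each)


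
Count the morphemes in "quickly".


Word: "quickly"
Morphemes: quick + -ly
Each morpheme carries meaning
= 2 morphemes


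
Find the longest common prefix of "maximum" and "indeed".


Word 1: "maximum"
Word 2: "indeed"
Comparing from start:
  Pos 0: 'm' != 'i' (stop)
LCP = "" (length 0)


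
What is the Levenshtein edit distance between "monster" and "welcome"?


Word 1: "monster" (length 7)
Word 2: "welcome" (length 7)
One optimal edit sequence (insert/delete/substitute each cost 1):
  1. substitute 'm' -> 'w'  (+1)
  2. substitute 'o' -> 'e'  (+1)
  3. substitute 'n' -> 'l'  (+1)
  4. substitute 's' -> 'c'  (+1)
  5. substitute 't' -> 'o'  (+1)
  6. substitute 'e' -> 'm'  (+1)
  7. substitute 'r' -> 'e'  (+1)
Total edit operations: 7
Edit distance = 7


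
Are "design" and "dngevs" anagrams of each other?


Word 1: "design" → sorted: degins
Word 2: "dngevs" → sorted: degnsv
Same letters? degins != degnsv
Anagram = No


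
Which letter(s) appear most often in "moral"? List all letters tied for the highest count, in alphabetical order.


Word: "moral"
Letter counts:
  'a': 1
  'l': 1
  'm': 1
  'o': 1
  'r': 1
Maximum count = 1
Most frequent = 'a', 'l', 'm', 'o', 'r' (1 time each)


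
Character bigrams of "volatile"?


Word: "volatile" (length 8)
Number of bigrams = 8 - 2 + 1 = 7
  Position 0: "vo"
  Position 1: "ol"
  Position 2: "la"
  Position 3: "at"
  Position 4: "ti"
  Position 5: "il"
  Position 6: "le"
Bigrams = "vo", "ol", "la", "at", "ti", "il", "le"


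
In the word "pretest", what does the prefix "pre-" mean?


Prefix: pre-
Example: pretest (pre- + test)
Meaning = before


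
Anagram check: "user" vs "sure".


Word 1: "user" → sorted: ersu
Word 2: "sure" → sorted: ersu
Same letters? ersu == ersu
Anagram = Yes


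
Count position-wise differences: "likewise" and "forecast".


Comparing character by character (same length = 8):
  Pos 0: 'l' vs 'f' !=
  Pos 1: 'i' vs 'o' !=
  Pos 2: 'k' vs 'r' !=
  Pos 3: 'e' vs 'e' =
  Pos 4: 'w' vs 'c' !=
  Pos 5: 'i' vs 'a' !=
  Pos 6: 's' vs 's' =
  Pos 7: 'e' vs 't' !=
Hamming distance = 6


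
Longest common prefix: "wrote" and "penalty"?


Word 1: "wrote"
Word 2: "penalty"
Comparing from start:
  Pos 0: 'w' != 'p' (stop)
LCP = "" (length 0)


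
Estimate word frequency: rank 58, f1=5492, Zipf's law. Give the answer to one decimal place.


Zipf's law: f(r) = f(1) / r
f(1) = 5492
f(58) = 5492 / 58
= 94.7 occurrences


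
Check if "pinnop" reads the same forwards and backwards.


Word: "pinnop"
Reversed: "ponnip"
Forward == Backward? pinnop != ponnip
Palindrome = No


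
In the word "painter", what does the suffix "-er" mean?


Suffix: -er
Example: painter = paint + -er
Meaning = one who / more


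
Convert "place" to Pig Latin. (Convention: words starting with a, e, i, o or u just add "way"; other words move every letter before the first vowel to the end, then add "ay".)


Word: "place"
Starts with consonant(s) → move to end, add 'ay'
Consonant cluster: "pl"
Pig Latin = "aceplay"


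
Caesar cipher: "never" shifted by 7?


Word: "never"
Shift: 7
Each letter → (letter + shift) mod 26:
  'n' (13) + 7 = 20 → 'u'
  'e' (4) + 7 = 11 → 'l'
  'v' (21) + 7 = 2 → 'c'
  'e' (4) + 7 = 11 → 'l'
  'r' (17) + 7 = 24 → 'y'
Result = "ulcly"


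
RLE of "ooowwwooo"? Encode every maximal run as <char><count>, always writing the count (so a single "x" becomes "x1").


String: "ooowwwooo"
Scanning for consecutive runs:
  'o' x 3
  'w' x 3
  'o' x 3
RLE = "o3w3o3"


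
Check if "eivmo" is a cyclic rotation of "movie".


Word: "movie", Candidate: "eivmo"
Method: check if candidate is substring of word+word
"moviemovie" contains "eivmo"? No
Is rotation = No


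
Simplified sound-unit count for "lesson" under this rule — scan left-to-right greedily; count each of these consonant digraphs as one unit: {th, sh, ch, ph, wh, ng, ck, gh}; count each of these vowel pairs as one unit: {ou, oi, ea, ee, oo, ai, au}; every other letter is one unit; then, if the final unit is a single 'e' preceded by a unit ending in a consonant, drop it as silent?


Word: "lesson" (6 letters)
Left-to-right scan:
  1. 'l' (letter)
  2. 'e' (letter)
  3. 's' (letter)
  4. 's' (letter)
  5. 'o' (letter)
  6. 'n' (letter)
Units from scan: 6
Sound units = 6 units


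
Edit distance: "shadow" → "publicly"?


Word 1: "shadow" (length 6)
Word 2: "publicly" (length 8)
One optimal edit sequence (insert/delete/substitute each cost 1):
  1. insert 'p'  (+1)
  2. insert 'u'  (+1)
  3. substitute 's' -> 'b'  (+1)
  4. substitute 'h' -> 'l'  (+1)
  5. substitute 'a' -> 'i'  (+1)
  6. substitute 'd' -> 'c'  (+1)
  7. substitute 'o' -> 'l'  (+1)
  8. substitute 'w' -> 'y'  (+1)
Total edit operations: 8
Edit distance = 8


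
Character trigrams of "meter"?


Word: "meter" (length 5)
Number of trigrams = 5 - 3 + 1 = 3
  Position 0: "met"
  Position 1: "ete"
  Position 2: "ter"
Trigrams = "met", "ete", "ter"


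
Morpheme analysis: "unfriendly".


Word: "unfriendly"
Morphemes: un- + friend + -ly
Each morpheme carries meaning
= 3 morphemes


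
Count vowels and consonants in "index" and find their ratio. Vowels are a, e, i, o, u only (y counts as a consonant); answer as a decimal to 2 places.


Word: "index"
Vowels (a,e,i,o,u): 2
Consonants: 3
Ratio = 2/3
= 0.67


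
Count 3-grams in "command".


Word: "command" (length 7)
Number of 3-grams = length - 3 + 1 = 7 - 3 + 1
= 5


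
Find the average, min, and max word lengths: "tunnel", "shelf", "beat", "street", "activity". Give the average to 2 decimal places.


Lengths: "tunnel"=6, "shelf"=5, "beat"=4, "street"=6, "activity"=8
Sum = 29, Count = 5
Average = 29/5 = 5.80
= avg=5.80, min=4, max=8


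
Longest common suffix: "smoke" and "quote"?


Word 1: "smoke"
Word 2: "quote"
Comparing from end:
  Pos -1: 'e' == 'e'
  Pos -2: 'k' != 't' (stop)
LCS = "e" (length 1)


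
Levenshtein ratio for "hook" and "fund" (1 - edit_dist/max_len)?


Word 1: "hook" (length 4)
Word 2: "fund" (length 4)
One optimal edit sequence:
  1. substitute 'h' -> 'f'  (+1)
  2. substitute 'o' -> 'u'  (+1)
  3. substitute 'o' -> 'n'  (+1)
  4. substitute 'k' -> 'd'  (+1)
Edit distance = 4
Max length = max(4, 4) = 4
Similarity = 1 - 4/4
= 0.0000


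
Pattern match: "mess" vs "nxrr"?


Pattern of "mess": [0, 1, 2, 2]
Pattern of "nxrr": [0, 1, 2, 2]
Patterns match
Same pattern = Yes


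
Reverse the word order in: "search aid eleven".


Original: "search aid eleven"
Words (1..n): search | aid | eleven
Reversed (n..1): eleven | aid | search
Result = "eleven aid search"


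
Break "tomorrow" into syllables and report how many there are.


Word: "tomorrow"
Syllable breakdown: to-mor-row
Counting: 3 parts
= 3 syllables


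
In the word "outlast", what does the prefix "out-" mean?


Prefix: out-
Example: outlast = out- + last
Meaning = surpass


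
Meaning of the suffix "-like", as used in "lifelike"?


Suffix: -like
Example: lifelike = life + -like
Meaning = resembling


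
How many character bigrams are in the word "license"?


Word: "license" (length 7)
Number of 2-grams = length - 2 + 1 = 7 - 2 + 1
= 6


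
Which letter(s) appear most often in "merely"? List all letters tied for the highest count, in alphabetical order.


Word: "merely"
Letter counts:
  'e': 2
  'l': 1
  'm': 1
  'r': 1
  'y': 1
Maximum count = 2
Most frequent = 'e' (2 times each)


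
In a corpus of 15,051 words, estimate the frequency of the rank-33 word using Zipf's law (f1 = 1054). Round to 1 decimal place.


Zipf's law: f(r) = f(1) / r
f(1) = 1054
f(33) = 1054 / 33
= 31.9 occurrences


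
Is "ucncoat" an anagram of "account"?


Word 1: "account" → sorted: accnotu
Word 2: "ucncoat" → sorted: accnotu
Same letters? accnotu == accnotu
Anagram = Yes


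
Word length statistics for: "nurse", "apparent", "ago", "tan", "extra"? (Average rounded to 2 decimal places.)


Lengths: "nurse"=5, "apparent"=8, "ago"=3, "tan"=3, "extra"=5
Sum = 24, Count = 5
Average = 24/5 = 4.80
= avg=4.80, min=3, max=8


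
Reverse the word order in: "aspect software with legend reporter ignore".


Original: "aspect software with legend reporter ignore"
Words (1..n): aspect | software | with | legend | reporter | ignore
Reversed (n..1): ignore | reporter | legend | with | software | aspect
Result = "ignore reporter legend with software aspect"


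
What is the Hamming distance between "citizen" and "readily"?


Comparing character by character (same length = 7):
  Pos 0: 'c' vs 'r' !=
  Pos 1: 'i' vs 'e' !=
  Pos 2: 't' vs 'a' !=
  Pos 3: 'i' vs 'd' !=
  Pos 4: 'z' vs 'i' !=
  Pos 5: 'e' vs 'l' !=
  Pos 6: 'n' vs 'y' !=
Hamming distance = 7


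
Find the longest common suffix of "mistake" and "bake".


Word 1: "mistake"
Word 2: "bake"
Comparing from end:
  Pos -1: 'e' == 'e'
  Pos -2: 'k' == 'k'
  Pos -3: 'a' == 'a'
  Pos -4: 't' != 'b' (stop)
LCS = "ake" (length 3)


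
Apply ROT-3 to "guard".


Word: "guard"
Shift: 3
Each letter → (letter + shift) mod 26:
  'g' (6) + 3 = 9 → 'j'
  'u' (20) + 3 = 23 → 'x'
  'a' (0) + 3 = 3 → 'd'
  'r' (17) + 3 = 20 → 'u'
  'd' (3) + 3 = 6 → 'g'
Result = "jxdug"


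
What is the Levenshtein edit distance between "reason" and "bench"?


Word 1: "reason" (length 6)
Word 2: "bench" (length 5)
One optimal edit sequence (insert/delete/substitute each cost 1):
  1. substitute 'r' -> 'b'  (+1)
  2. keep 'e'
  3. delete 'a'  (+1)
  4. substitute 's' -> 'n'  (+1)
  5. substitute 'o' -> 'c'  (+1)
  6. substitute 'n' -> 'h'  (+1)
Total edit operations: 5
Edit distance = 5


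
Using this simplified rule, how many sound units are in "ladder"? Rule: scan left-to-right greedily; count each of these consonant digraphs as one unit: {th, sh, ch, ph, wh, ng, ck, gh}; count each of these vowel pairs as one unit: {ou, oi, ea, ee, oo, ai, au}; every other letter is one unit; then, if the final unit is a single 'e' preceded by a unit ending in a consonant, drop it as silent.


Word: "ladder" (6 letters)
Left-to-right scan:
  [1] 'l' (letter)
  [2] 'a' (letter)
  [3] 'd' (letter)
  [4] 'd' (letter)
  [5] 'e' (letter)
  [6] 'r' (letter)
Units from scan: 6
Sound units = 6 units


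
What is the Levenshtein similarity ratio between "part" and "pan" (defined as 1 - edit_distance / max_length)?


Word 1: "part" (length 4)
Word 2: "pan" (length 3)
One optimal edit sequence:
  1. keep 'p'
  2. keep 'a'
  3. delete 'r'  (+1)
  4. substitute 't' -> 'n'  (+1)
Edit distance = 2
Max length = max(4, 3) = 4
Similarity = 1 - 2/4
= 0.5000


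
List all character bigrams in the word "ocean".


Word: "ocean" (length 5)
Number of bigrams = 5 - 2 + 1 = 4
  Position 0: "oc"
  Position 1: "ce"
  Position 2: "ea"
  Position 3: "an"
Bigrams = "oc", "ce", "ea", "an"


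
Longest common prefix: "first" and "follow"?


Word 1: "first"
Word 2: "follow"
Comparing from start:
  Pos 0: 'f' == 'f'
  Pos 1: 'i' != 'o' (stop)
LCP = "f" (length 1)


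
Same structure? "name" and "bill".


Pattern of "name": [0, 1, 2, 3]
Pattern of "bill": [0, 1, 2, 2]
Patterns do not match
Same pattern = No


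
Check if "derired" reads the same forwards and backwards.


Word: "derired"
Reversed: "derired"
Forward == Backward? derired == derired
Palindrome = Yes


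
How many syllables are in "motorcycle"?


Word: "motorcycle"
Syllable breakdown: mo | tor | cy | cle
Counting: 4 parts
= 4 syllables


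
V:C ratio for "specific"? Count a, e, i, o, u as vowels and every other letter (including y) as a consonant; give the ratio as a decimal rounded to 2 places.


Word: "specific"
Vowels (a,e,i,o,u): 3
Consonants: 5
Ratio = 3/5
= 0.60


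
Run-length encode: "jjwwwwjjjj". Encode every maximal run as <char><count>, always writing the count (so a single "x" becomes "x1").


String: "jjwwwwjjjj"
Scanning for consecutive runs:
  'j' x 2
  'w' x 4
  'j' x 4
RLE = "j2w4j4"


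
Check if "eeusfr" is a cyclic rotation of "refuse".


Word: "refuse", Candidate: "eeusfr"
Method: check if candidate is substring of word+word
"refuserefuse" contains "eeusfr"? No
Is rotation = No


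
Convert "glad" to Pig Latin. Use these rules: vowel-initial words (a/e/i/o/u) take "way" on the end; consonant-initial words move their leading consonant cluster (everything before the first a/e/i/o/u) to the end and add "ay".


Word: "glad"
Starts with consonant(s) → move to end, add 'ay'
Consonant cluster: "gl"
Pig Latin = "adglay"


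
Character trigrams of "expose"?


Word: "expose" (length 6)
Number of trigrams = 6 - 3 + 1 = 4
  Position 0: "exp"
  Position 1: "xpo"
  Position 2: "pos"
  Position 3: "ose"
Trigrams = "exp", "xpo", "pos", "ose"


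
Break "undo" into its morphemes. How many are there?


Word: "undo"
Morphemes: un- + do
Each morpheme carries meaning
= 2 morphemes


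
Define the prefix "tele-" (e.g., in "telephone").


Prefix: tele-
Example: telephone (tele- + phone)
Meaning = distant


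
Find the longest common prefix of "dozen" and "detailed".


Word 1: "dozen"
Word 2: "detailed"
Comparing from start:
  Pos 0: 'd' == 'd'
  Pos 1: 'o' != 'e' (stop)
LCP = "d" (length 1)


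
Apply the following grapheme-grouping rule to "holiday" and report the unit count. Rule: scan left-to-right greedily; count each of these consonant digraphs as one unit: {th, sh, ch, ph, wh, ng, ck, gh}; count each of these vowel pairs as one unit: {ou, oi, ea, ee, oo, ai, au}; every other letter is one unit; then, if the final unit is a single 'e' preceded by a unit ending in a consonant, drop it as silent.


Word: "holiday" (7 letters)
Left-to-right scan:
  1. 'h' (letter)
  2. 'o' (letter)
  3. 'l' (letter)
  4. 'i' (letter)
  5. 'd' (letter)
  6. 'a' (letter)
  7. 'y' (letter)
Units from scan: 7
Sound units = 7 units


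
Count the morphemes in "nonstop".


Word: "nonstop"
Morphemes: non- / stop
Each morpheme carries meaning
= 2 morphemes


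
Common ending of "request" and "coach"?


Word 1: "request"
Word 2: "coach"
Comparing from end:
  Pos -1: 't' != 'h' (stop)
LCS = "" (length 0)


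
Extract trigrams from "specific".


Word: "specific" (length 8)
Number of trigrams = 8 - 3 + 1 = 6
  Position 0: "spe"
  Position 1: "pec"
  Position 2: "eci"
  Position 3: "cif"
  Position 4: "ifi"
  Position 5: "fic"
Trigrams = "spe", "pec", "eci", "cif", "ifi", "fic"


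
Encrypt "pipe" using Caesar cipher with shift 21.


Word: "pipe"
Shift: 21
Each letter → (letter + shift) mod 26:
  'p' (15) + 21 = 10 → 'k'
  'i' (8) + 21 = 3 → 'd'
  'p' (15) + 21 = 10 → 'k'
  'e' (4) + 21 = 25 → 'z'
Result = "kdkz"


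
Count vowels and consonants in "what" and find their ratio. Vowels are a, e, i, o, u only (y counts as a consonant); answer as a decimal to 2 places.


Word: "what"
Vowels (a,e,i,o,u): 1
Consonants: 3
Ratio = 1/3
= 0.33


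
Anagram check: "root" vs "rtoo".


Word 1: "root" → sorted: oort
Word 2: "rtoo" → sorted: oort
Same letters? oort == oort
Anagram = Yes


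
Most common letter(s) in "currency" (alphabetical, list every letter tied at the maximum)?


Word: "currency"
Letter counts:
  'c': 2
  'e': 1
  'n': 1
  'r': 2
  'u': 1
  'y': 1
Maximum count = 2
Most frequent = 'c', 'r' (2 times each)


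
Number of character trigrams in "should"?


Word: "should" (length 6)
Number of 3-grams = length - 3 + 1 = 6 - 3 + 1
= 4


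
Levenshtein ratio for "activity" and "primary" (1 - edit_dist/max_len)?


Word 1: "activity" (length 8)
Word 2: "primary" (length 7)
One optimal edit sequence:
  1. delete 'a'  (+1)
  2. substitute 'c' -> 'p'  (+1)
  3. substitute 't' -> 'r'  (+1)
  4. keep 'i'
  5. substitute 'v' -> 'm'  (+1)
  6. substitute 'i' -> 'a'  (+1)
  7. substitute 't' -> 'r'  (+1)
  8. keep 'y'
Edit distance = 6
Max length = max(8, 7) = 8
Similarity = 1 - 6/8
= 0.2500


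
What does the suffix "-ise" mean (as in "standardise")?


Suffix: -ise
Example: standardise (standard + -ise)
Meaning = to make


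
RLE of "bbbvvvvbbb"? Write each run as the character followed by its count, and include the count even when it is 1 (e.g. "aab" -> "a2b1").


String: "bbbvvvvbbb"
Scanning for consecutive runs:
  'b' x 3
  'v' x 4
  'b' x 3
RLE = "b3v4b3"


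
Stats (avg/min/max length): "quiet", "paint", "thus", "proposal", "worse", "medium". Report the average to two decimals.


Lengths: "quiet"=5, "paint"=5, "thus"=4, "proposal"=8, "worse"=5, "medium"=6
Sum = 33, Count = 6
Average = 33/6 = 5.50
= avg=5.50, min=4, max=8


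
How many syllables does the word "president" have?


Word: "president"
Syllable breakdown: pres / i / dent
Counting: 3 parts
= 3 syllables


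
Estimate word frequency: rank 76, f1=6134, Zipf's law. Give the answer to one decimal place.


Zipf's law: f(r) = f(1) / r
f(1) = 6134
f(76) = 6134 / 76
= 80.7 occurrences


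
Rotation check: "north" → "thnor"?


Word: "north", Candidate: "thnor"
Method: check if candidate is substring of word+word
"northnorth" contains "thnor"? Yes
Is rotation = Yes


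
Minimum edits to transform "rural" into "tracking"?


Word 1: "rural" (length 5)
Word 2: "tracking" (length 8)
One optimal edit sequence (insert/delete/substitute each cost 1):
  1. insert 't'  (+1)
  2. keep 'r'
  3. insert 'a'  (+1)
  4. insert 'c'  (+1)
  5. substitute 'u' -> 'k'  (+1)
  6. substitute 'r' -> 'i'  (+1)
  7. substitute 'a' -> 'n'  (+1)
  8. substitute 'l' -> 'g'  (+1)
Total edit operations: 7
Edit distance = 7


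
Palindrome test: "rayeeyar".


Word: "rayeeyar"
Reversed: "rayeeyar"
Forward == Backward? rayeeyar == rayeeyar
Palindrome = Yes


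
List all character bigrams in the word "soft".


Word: "soft" (length 4)
Number of bigrams = 4 - 2 + 1 = 3
  Position 0: "so"
  Position 1: "of"
  Position 2: "ft"
Bigrams = "so", "of", "ft"


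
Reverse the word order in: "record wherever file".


Original: "record wherever file"
Words (1..n): record | wherever | file
Reversed (n..1): file | wherever | record
Result = "file wherever record"


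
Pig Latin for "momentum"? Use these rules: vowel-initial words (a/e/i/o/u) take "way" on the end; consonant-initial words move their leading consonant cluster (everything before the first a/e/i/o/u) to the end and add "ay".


Word: "momentum"
Starts with consonant(s) → move to end, add 'ay'
Consonant cluster: "m"
Pig Latin = "omentummay"


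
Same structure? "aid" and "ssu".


Pattern of "aid": [0, 1, 2]
Pattern of "ssu": [0, 0, 1]
Patterns do not match
Same pattern = No


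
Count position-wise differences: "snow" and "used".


Comparing character by character (same length = 4):
  Pos 0: 's' vs 'u' !=
  Pos 1: 'n' vs 's' !=
  Pos 2: 'o' vs 'e' !=
  Pos 3: 'w' vs 'd' !=
Hamming distance = 4


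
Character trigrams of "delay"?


Word: "delay" (length 5)
Number of trigrams = 5 - 3 + 1 = 3
  Position 0: "del"
  Position 1: "ela"
  Position 2: "lay"
Trigrams = "del", "ela", "lay"


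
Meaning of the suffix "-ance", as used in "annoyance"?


Suffix: -ance
Example: annoyance (annoy + -ance)
Meaning = state of


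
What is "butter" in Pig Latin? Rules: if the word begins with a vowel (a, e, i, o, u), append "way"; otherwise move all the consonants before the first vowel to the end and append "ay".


Word: "butter"
Starts with consonant(s) → move to end, add 'ay'
Consonant cluster: "b"
Pig Latin = "utterbay"


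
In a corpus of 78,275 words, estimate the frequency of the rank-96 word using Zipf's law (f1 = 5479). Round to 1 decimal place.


Zipf's law: f(r) = f(1) / r
f(1) = 5479
f(96) = 5479 / 96
= 57.1 occurrences


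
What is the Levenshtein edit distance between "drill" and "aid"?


Word 1: "drill" (length 5)
Word 2: "aid" (length 3)
One optimal edit sequence (insert/delete/substitute each cost 1):
  1. delete 'd'  (+1)
  2. substitute 'r' -> 'a'  (+1)
  3. keep 'i'
  4. delete 'l'  (+1)
  5. substitute 'l' -> 'd'  (+1)
Total edit operations: 4
Edit distance = 4


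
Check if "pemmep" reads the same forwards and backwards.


Word: "pemmep"
Reversed: "pemmep"
Forward == Backward? pemmep == pemmep
Palindrome = Yes


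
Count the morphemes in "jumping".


Word: "jumping"
Morphemes: jump | -ing
Each morpheme carries meaning
= 2 morphemes


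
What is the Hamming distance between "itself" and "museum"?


Comparing character by character (same length = 6):
  Pos 0: 'i' vs 'm' !=
  Pos 1: 't' vs 'u' !=
  Pos 2: 's' vs 's' =
  Pos 3: 'e' vs 'e' =
  Pos 4: 'l' vs 'u' !=
  Pos 5: 'f' vs 'm' !=
Hamming distance = 4


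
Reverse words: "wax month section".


Original: "wax month section"
Words (1..n): wax | month | section
Reversed (n..1): section | month | wax
Result = "section month wax"


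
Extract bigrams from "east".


Word: "east" (length 4)
Number of bigrams = 4 - 2 + 1 = 3
  Position 0: "ea"
  Position 1: "as"
  Position 2: "st"
Bigrams = "ea", "as", "st"


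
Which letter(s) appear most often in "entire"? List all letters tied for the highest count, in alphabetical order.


Word: "entire"
Letter counts:
  'e': 2
  'i': 1
  'n': 1
  'r': 1
  't': 1
Maximum count = 2
Most frequent = 'e' (2 times each)


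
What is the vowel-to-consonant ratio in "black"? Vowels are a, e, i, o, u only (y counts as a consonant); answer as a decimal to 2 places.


Word: "black"
Vowels (a,e,i,o,u): 1
Consonants: 4
Ratio = 1/4
= 0.25


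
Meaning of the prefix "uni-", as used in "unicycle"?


Prefix: uni-
Example: unicycle (uni- + cycle)
Meaning = one


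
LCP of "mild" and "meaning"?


Word 1: "mild"
Word 2: "meaning"
Comparing from start:
  Pos 0: 'm' == 'm'
  Pos 1: 'i' != 'e' (stop)
LCP = "m" (length 1)


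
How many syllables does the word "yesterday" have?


Word: "yesterday"
Syllable breakdown: yes / ter / day
Counting: 3 parts
= 3 syllables


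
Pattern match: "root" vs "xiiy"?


Pattern of "root": [0, 1, 1, 2]
Pattern of "xiiy": [0, 1, 1, 2]
Patterns match
Same pattern = Yes


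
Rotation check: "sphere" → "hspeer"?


Word: "sphere", Candidate: "hspeer"
Method: check if candidate is substring of word+word
"spheresphere" contains "hspeer"? No
Is rotation = No


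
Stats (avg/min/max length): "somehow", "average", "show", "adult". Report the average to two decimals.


Lengths: "somehow"=7, "average"=7, "show"=4, "adult"=5
Sum = 23, Count = 4
Average = 23/4 = 5.75
= avg=5.75, min=4, max=7


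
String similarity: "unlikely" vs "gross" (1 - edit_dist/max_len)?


Word 1: "unlikely" (length 8)
Word 2: "gross" (length 5)
One optimal edit sequence:
  1. delete 'u'  (+1)
  2. delete 'n'  (+1)
  3. delete 'l'  (+1)
  4. substitute 'i' -> 'g'  (+1)
  5. substitute 'k' -> 'r'  (+1)
  6. substitute 'e' -> 'o'  (+1)
  7. substitute 'l' -> 's'  (+1)
  8. substitute 'y' -> 's'  (+1)
Edit distance = 8
Max length = max(8, 5) = 8
Similarity = 1 - 8/8
= 0.0000


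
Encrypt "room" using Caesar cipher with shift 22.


Word: "room"
Shift: 22
Each letter → (letter + shift) mod 26:
  'r' (17) + 22 = 13 → 'n'
  'o' (14) + 22 = 10 → 'k'
  'o' (14) + 22 = 10 → 'k'
  'm' (12) + 22 = 8 → 'i'
Result = "nkki"


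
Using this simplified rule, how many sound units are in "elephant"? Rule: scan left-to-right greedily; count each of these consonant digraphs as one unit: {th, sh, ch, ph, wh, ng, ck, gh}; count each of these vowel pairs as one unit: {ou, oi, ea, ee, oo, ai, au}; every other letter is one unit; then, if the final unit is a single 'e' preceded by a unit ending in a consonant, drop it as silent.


Word: "elephant" (8 letters)
Left-to-right scan:
  1. 'e' (letter)
  2. 'l' (letter)
  3. 'e' (letter)
  4. 'ph' (digraph)
  5. 'a' (letter)
  6. 'n' (letter)
  7. 't' (letter)
Units from scan: 7
Sound units = 7 units


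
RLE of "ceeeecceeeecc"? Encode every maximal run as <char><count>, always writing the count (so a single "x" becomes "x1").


String: "ceeeecceeeecc"
Scanning for consecutive runs:
  'c' x 1
  'e' x 4
  'c' x 2
  'e' x 4
  'c' x 2
RLE = "c1e4c2e4c2"


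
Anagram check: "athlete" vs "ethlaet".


Word 1: "athlete" → sorted: aeehltt
Word 2: "ethlaet" → sorted: aeehltt
Same letters? aeehltt == aeehltt
Anagram = Yes


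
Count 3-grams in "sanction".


Word: "sanction" (length 8)
Number of 3-grams = length - 3 + 1 = 8 - 3 + 1
= 6


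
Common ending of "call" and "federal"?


Word 1: "call"
Word 2: "federal"
Comparing from end:
  Pos -1: 'l' == 'l'
  Pos -2: 'l' != 'a' (stop)
LCS = "l" (length 1)


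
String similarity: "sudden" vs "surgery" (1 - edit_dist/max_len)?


Word 1: "sudden" (length 6)
Word 2: "surgery" (length 7)
One optimal edit sequence:
  1. keep 's'
  2. keep 'u'
  3. substitute 'd' -> 'r'  (+1)
  4. substitute 'd' -> 'g'  (+1)
  5. keep 'e'
  6. insert 'r'  (+1)
  7. substitute 'n' -> 'y'  (+1)
Edit distance = 4
Max length = max(6, 7) = 7
Similarity = 1 - 4/7
= 0.4286


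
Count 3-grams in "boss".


Word: "boss" (length 4)
Number of 3-grams = length - 3 + 1 = 4 - 3 + 1
= 2


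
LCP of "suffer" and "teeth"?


Word 1: "suffer"
Word 2: "teeth"
Comparing from start:
  Pos 0: 's' != 't' (stop)
LCP = "" (length 0)


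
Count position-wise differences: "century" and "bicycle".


Comparing character by character (same length = 7):
  Pos 0: 'c' vs 'b' !=
  Pos 1: 'e' vs 'i' !=
  Pos 2: 'n' vs 'c' !=
  Pos 3: 't' vs 'y' !=
  Pos 4: 'u' vs 'c' !=
  Pos 5: 'r' vs 'l' !=
  Pos 6: 'y' vs 'e' !=
Hamming distance = 7


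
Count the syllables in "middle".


Word: "middle"
Syllable breakdown: mid | dle
Counting: 2 parts
= 2 syllables


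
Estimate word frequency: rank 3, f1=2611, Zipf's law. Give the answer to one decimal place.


Zipf's law: f(r) = f(1) / r
f(1) = 2611
f(3) = 2611 / 3
= 870.3 occurrences


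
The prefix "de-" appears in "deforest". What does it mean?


Prefix: de-
Example: deforest = de- + forest
Meaning = remove / reverse


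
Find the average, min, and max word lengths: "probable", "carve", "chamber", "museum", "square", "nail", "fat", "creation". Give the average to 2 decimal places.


Lengths: "probable"=8, "carve"=5, "chamber"=7, "museum"=6, "square"=6, "nail"=4, "fat"=3, "creation"=8
Sum = 47, Count = 8
Average = 47/8 = 5.88
= avg=5.88, min=3, max=8


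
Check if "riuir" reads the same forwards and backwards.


Word: "riuir"
Reversed: "riuir"
Forward == Backward? riuir == riuir
Palindrome = Yes


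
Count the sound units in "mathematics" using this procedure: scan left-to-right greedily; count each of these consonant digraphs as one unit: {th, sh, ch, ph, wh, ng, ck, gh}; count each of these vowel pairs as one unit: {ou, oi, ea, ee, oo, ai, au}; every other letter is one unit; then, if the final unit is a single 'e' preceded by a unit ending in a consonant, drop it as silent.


Word: "mathematics" (11 letters)
Left-to-right scan:
  [1] 'm' (letter)
  [2] 'a' (letter)
  [3] 'th' (digraph)
  [4] 'e' (letter)
  [5] 'm' (letter)
  [6] 'a' (letter)
  [7] 't' (letter)
  [8] 'i' (letter)
  [9] 'c' (letter)
  [10] 's' (letter)
Units from scan: 10
Sound units = 10 units


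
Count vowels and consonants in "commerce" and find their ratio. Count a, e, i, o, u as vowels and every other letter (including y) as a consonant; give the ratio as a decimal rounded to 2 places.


Word: "commerce"
Vowels (a,e,i,o,u): 3
Consonants: 5
Ratio = 3/5
= 0.60


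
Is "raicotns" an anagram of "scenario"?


Word 1: "scenario" → sorted: aceinors
Word 2: "raicotns" → sorted: acinorst
Same letters? aceinors != acinorst
Anagram = No


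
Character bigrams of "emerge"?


Word: "emerge" (length 6)
Number of bigrams = 6 - 2 + 1 = 5
  Position 0: "em"
  Position 1: "me"
  Position 2: "er"
  Position 3: "rg"
  Position 4: "ge"
Bigrams = "em", "me", "er", "rg", "ge"


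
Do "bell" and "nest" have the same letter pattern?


Pattern of "bell": [0, 1, 2, 2]
Pattern of "nest": [0, 1, 2, 3]
Patterns do not match
Same pattern = No


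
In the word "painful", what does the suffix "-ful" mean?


Suffix: -ful
Example: painful = pain + -ful
Meaning = full of


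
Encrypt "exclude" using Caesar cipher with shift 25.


Word: "exclude"
Shift: 25
Each letter → (letter + shift) mod 26:
  'e' (4) + 25 = 3 → 'd'
  'x' (23) + 25 = 22 → 'w'
  'c' (2) + 25 = 1 → 'b'
  'l' (11) + 25 = 10 → 'k'
  'u' (20) + 25 = 19 → 't'
  'd' (3) + 25 = 2 → 'c'
  'e' (4) + 25 = 3 → 'd'
Result = "dwbktcd"


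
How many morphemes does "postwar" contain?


Word: "postwar"
Morphemes: post- / war
Each morpheme carries meaning
= 2 morphemes


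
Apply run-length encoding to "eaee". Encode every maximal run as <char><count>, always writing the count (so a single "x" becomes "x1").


String: "eaee"
Scanning for consecutive runs:
  'e' x 1
  'a' x 1
  'e' x 2
RLE = "e1a1e2"


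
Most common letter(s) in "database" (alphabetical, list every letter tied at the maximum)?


Word: "database"
Letter counts:
  'a': 3
  'b': 1
  'd': 1
  'e': 1
  's': 1
  't': 1
Maximum count = 3
Most frequent = 'a' (3 times each)


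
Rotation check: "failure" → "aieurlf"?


Word: "failure", Candidate: "aieurlf"
Method: check if candidate is substring of word+word
"failurefailure" contains "aieurlf"? No
Is rotation = No


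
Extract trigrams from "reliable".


Word: "reliable" (length 8)
Number of trigrams = 8 - 3 + 1 = 6
  Position 0: "rel"
  Position 1: "eli"
  Position 2: "lia"
  Position 3: "iab"
  Position 4: "abl"
  Position 5: "ble"
Trigrams = "rel", "eli", "lia", "iab", "abl", "ble"


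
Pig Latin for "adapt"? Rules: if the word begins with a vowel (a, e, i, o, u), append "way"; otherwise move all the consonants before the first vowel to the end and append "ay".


Word: "adapt"
Starts with vowel → add 'way'
Pig Latin = "adaptway"


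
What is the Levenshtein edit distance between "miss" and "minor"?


Word 1: "miss" (length 4)
Word 2: "minor" (length 5)
One optimal edit sequence (insert/delete/substitute each cost 1):
  1. keep 'm'
  2. keep 'i'
  3. insert 'n'  (+1)
  4. substitute 's' -> 'o'  (+1)
  5. substitute 's' -> 'r'  (+1)
Total edit operations: 3
Edit distance = 3


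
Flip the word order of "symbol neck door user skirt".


Original: "symbol neck door user skirt"
Words (1..n): symbol | neck | door | user | skirt
Reversed (n..1): skirt | user | door | neck | symbol
Result = "skirt user door neck symbol"


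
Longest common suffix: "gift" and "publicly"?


Word 1: "gift"
Word 2: "publicly"
Comparing from end:
  Pos -1: 't' != 'y' (stop)
LCS = "" (length 0)


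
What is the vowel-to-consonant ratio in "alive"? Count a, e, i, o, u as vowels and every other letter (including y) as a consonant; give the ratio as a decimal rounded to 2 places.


Word: "alive"
Vowels (a,e,i,o,u): 3
Consonants: 2
Ratio = 3/2
= 1.50


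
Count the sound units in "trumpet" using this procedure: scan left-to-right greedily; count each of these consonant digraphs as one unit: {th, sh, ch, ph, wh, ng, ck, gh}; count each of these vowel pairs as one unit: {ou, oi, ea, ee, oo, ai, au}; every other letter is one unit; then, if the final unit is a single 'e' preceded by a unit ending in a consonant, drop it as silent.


Word: "trumpet" (7 letters)
Left-to-right scan:
  1. 't' (letter)
  2. 'r' (letter)
  3. 'u' (letter)
  4. 'm' (letter)
  5. 'p' (letter)
  6. 'e' (letter)
  7. 't' (letter)
Units from scan: 7
Sound units = 7 units


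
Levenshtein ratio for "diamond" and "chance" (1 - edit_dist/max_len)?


Word 1: "diamond" (length 7)
Word 2: "chance" (length 6)
One optimal edit sequence:
  1. substitute 'd' -> 'c'  (+1)
  2. substitute 'i' -> 'h'  (+1)
  3. keep 'a'
  4. delete 'm'  (+1)
  5. substitute 'o' -> 'n'  (+1)
  6. substitute 'n' -> 'c'  (+1)
  7. substitute 'd' -> 'e'  (+1)
Edit distance = 6
Max length = max(7, 6) = 7
Similarity = 1 - 6/7
= 0.1429


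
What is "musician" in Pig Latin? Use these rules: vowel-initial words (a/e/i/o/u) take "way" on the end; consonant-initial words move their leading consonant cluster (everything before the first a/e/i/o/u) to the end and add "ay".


Word: "musician"
Starts with consonant(s) → move to end, add 'ay'
Consonant cluster: "m"
Pig Latin = "usicianmay"


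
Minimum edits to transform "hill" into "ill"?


Word 1: "hill" (length 4)
Word 2: "ill" (length 3)
One optimal edit sequence (insert/delete/substitute each cost 1):
  1. delete 'h'  (+1)
  2. keep 'i'
  3. keep 'l'
  4. keep 'l'
Total edit operations: 1
Edit distance = 1


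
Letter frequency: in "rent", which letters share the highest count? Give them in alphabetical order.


Word: "rent"
Letter counts:
  'e': 1
  'n': 1
  'r': 1
  't': 1
Maximum count = 1
Most frequent = 'e', 'n', 'r', 't' (1 time each)


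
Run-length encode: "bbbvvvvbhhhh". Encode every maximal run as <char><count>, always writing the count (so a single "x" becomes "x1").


String: "bbbvvvvbhhhh"
Scanning for consecutive runs:
  'b' x 3
  'v' x 4
  'b' x 1
  'h' x 4
RLE = "b3v4b1h4"


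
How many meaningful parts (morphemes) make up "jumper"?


Word: "jumper"
Morphemes: jump + -er
Each morpheme carries meaning
= 2 morphemes


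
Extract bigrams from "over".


Word: "over" (length 4)
Number of bigrams = 4 - 2 + 1 = 3
  Position 0: "ov"
  Position 1: "ve"
  Position 2: "er"
Bigrams = "ov", "ve", "er"


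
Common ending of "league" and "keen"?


Word 1: "league"
Word 2: "keen"
Comparing from end:
  Pos -1: 'e' != 'n' (stop)
LCS = "" (length 0)


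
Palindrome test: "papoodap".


Word: "papoodap"
Reversed: "padoopap"
Forward == Backward? papoodap != padoopap
Palindrome = No


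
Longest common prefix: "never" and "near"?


Word 1: "never"
Word 2: "near"
Comparing from start:
  Pos 0: 'n' == 'n'
  Pos 1: 'e' == 'e'
  Pos 2: 'v' != 'a' (stop)
LCP = "ne" (length 2)


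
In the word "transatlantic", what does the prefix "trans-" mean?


Prefix: trans-
Example: transatlantic (trans- + atlantic)
Meaning = across


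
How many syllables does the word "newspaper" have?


Word: "newspaper"
Syllable breakdown: news-pa-per
Counting: 3 parts
= 3 syllables


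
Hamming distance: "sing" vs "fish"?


Comparing character by character (same length = 4):
  Pos 0: 's' vs 'f' !=
  Pos 1: 'i' vs 'i' =
  Pos 2: 'n' vs 's' !=
  Pos 3: 'g' vs 'h' !=
Hamming distance = 3


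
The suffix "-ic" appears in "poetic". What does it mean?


Suffix: -ic
Example: poetic = poet + -ic
Meaning = relating to


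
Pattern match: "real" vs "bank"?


Pattern of "real": [0, 1, 2, 3]
Pattern of "bank": [0, 1, 2, 3]
Patterns match
Same pattern = Yes


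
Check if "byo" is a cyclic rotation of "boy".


Word: "boy", Candidate: "byo"
Method: check if candidate is substring of word+word
"boyboy" contains "byo"? No
Is rotation = No


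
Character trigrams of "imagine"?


Word: "imagine" (length 7)
Number of trigrams = 7 - 3 + 1 = 5
  Position 0: "ima"
  Position 1: "mag"
  Position 2: "agi"
  Position 3: "gin"
  Position 4: "ine"
Trigrams = "ima", "mag", "agi", "gin", "ine"


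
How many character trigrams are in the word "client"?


Word: "client" (length 6)
Number of 3-grams = length - 3 + 1 = 6 - 3 + 1
= 4


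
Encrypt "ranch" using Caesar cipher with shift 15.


Word: "ranch"
Shift: 15
Each letter → (letter + shift) mod 26:
  'r' (17) + 15 = 6 → 'g'
  'a' (0) + 15 = 15 → 'p'
  'n' (13) + 15 = 2 → 'c'
  'c' (2) + 15 = 17 → 'r'
  'h' (7) + 15 = 22 → 'w'
Result = "gpcrw"


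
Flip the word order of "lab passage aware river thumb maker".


Original: "lab passage aware river thumb maker"
Words (1..n): lab | passage | aware | river | thumb | maker
Reversed (n..1): maker | thumb | river | aware | passage | lab
Result = "maker thumb river aware passage lab"


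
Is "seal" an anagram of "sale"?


Word 1: "sale" → sorted: aels
Word 2: "seal" → sorted: aels
Same letters? aels == aels
Anagram = Yes


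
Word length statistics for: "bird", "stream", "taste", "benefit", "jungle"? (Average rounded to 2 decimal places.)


Lengths: "bird"=4, "stream"=6, "taste"=5, "benefit"=7, "jungle"=6
Sum = 28, Count = 5
Average = 28/5 = 5.60
= avg=5.60, min=4, max=7


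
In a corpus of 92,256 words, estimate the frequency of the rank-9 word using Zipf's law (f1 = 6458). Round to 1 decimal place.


Zipf's law: f(r) = f(1) / r
f(1) = 6458
f(9) = 6458 / 9
= 717.6 occurrences


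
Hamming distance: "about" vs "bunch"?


Comparing character by character (same length = 5):
  Pos 0: 'a' vs 'b' !=
  Pos 1: 'b' vs 'u' !=
  Pos 2: 'o' vs 'n' !=
  Pos 3: 'u' vs 'c' !=
  Pos 4: 't' vs 'h' !=
Hamming distance = 5


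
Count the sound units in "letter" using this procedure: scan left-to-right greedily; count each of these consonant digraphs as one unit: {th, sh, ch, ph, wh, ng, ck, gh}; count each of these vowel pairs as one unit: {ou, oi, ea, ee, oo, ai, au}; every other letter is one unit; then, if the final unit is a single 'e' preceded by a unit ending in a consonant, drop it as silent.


Word: "letter" (6 letters)
Left-to-right scan:
  1. 'l' (letter)
  2. 'e' (letter)
  3. 't' (letter)
  4. 't' (letter)
  5. 'e' (letter)
  6. 'r' (letter)
Units from scan: 6
Sound units = 6 units
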